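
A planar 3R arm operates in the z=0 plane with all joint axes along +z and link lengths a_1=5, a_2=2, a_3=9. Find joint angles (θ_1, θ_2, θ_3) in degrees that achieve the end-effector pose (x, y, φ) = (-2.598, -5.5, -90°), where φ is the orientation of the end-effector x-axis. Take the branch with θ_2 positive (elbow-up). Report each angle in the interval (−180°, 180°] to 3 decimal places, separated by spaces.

103.173 120.001 46.826

wrist centre = target − a_3·(cos φ, sin φ) = (-2.5980, 3.5000)
cos θ_2 = (18.9996−5²−2²)/(2·5·2) = -0.5000; θ_2 = 120.0013° (elbow-up)
β = atan2(3.5000,-2.5980) = 126.5860°; ψ = atan2(1.7320,4.0000) = 23.4132°
θ_1 = β − ψ = 103.1728°
θ_3 = φ − θ_1 − θ_2 = 46.8259° (wrapped to (-180°,180°])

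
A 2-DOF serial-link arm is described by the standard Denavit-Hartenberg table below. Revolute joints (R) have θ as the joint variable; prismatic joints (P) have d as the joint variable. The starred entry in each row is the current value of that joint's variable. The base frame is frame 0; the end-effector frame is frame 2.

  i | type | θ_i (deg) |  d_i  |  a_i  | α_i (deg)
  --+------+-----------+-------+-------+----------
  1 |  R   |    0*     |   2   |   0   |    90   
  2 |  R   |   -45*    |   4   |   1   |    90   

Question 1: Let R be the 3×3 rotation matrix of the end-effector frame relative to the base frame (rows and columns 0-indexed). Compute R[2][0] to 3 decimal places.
-0.707

End-effector x-axis (col 0 of R) = (0.7071,-0.0000,-0.7071)
R[2][0] = -0.7071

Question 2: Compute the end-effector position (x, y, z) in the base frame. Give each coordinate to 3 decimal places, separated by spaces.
after link 1: o_1 = (0.0000, 0.0000, 2.0000)
after link 2: o_2 = (0.7071, -4.0000, 1.2929)

0.707 -4.000 1.293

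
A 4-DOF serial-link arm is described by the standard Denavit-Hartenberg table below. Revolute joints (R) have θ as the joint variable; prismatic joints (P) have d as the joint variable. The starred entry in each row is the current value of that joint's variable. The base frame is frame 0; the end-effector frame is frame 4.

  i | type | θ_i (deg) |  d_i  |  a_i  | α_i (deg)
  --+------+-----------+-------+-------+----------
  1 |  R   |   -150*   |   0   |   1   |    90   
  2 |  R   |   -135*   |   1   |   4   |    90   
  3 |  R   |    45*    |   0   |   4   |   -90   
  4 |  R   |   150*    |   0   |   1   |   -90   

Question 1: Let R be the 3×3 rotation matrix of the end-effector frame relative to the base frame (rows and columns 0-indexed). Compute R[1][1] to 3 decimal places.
-0.362

End-effector y-axis (col 1 of R) = (0.7866,-0.3624,-0.5000)
R[1][1] = -0.3624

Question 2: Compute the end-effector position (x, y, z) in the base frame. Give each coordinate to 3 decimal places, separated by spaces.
1.026 4.306 -4.749

after link 1: o_1 = (-0.8660, -0.5000, 0.0000)
after link 2: o_2 = (1.0835, 1.7802, -2.8284)
after link 3: o_3 = (1.4013, 5.2297, -4.8284)
after link 4: o_4 = (1.0263, 4.3061, -4.7490)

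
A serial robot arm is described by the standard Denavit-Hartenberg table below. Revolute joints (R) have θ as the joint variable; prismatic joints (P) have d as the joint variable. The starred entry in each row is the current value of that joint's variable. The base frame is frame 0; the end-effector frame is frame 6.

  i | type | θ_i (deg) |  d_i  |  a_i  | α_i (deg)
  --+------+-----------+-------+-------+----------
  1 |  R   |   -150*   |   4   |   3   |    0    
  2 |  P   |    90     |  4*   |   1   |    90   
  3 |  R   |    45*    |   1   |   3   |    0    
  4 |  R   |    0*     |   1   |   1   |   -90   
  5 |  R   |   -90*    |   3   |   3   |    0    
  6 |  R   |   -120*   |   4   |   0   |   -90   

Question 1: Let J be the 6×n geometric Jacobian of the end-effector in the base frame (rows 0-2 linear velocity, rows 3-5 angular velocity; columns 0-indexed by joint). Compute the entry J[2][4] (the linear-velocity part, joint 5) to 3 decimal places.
2.121

axis z_4 = (-0.3536,0.6124,0.7071); lever o_n−o_4 = (-5.0729,2.7866,4.9497)
cross product → J_v[:, 4] = (1.0607,-1.8371,2.1213)
J_ω[:, 4] = z_4
entry J[2][4] = 2.1213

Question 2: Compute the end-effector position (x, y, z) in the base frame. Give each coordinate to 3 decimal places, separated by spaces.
-7.489 -3.029 15.778

after link 1: o_1 = (-2.5981, -1.5000, 4.0000)
after link 2: o_2 = (-2.0981, -2.3660, 8.0000)
after link 3: o_3 = (-1.9034, -4.7031, 10.1213)
after link 4: o_4 = (-2.4159, -5.8155, 10.8284)
after link 5: o_5 = (-6.0746, -5.4784, 12.9497)
after link 6: o_6 = (-7.4889, -3.0289, 15.7782)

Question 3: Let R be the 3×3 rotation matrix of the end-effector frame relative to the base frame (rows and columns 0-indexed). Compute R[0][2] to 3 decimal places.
End-effector z-axis (col 2 of R) = (-0.9268,-0.1268,-0.3536)
R[0][2] = -0.9268

-0.927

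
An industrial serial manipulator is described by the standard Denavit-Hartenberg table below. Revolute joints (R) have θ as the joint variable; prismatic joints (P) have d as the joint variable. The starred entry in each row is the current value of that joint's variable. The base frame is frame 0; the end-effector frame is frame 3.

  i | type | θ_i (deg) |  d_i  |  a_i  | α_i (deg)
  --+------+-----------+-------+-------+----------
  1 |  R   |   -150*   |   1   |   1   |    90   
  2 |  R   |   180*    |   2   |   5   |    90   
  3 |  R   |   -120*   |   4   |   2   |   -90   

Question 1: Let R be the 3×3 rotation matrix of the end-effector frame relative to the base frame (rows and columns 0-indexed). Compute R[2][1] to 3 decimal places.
End-effector y-axis (col 1 of R) = (0.0000,0.0000,-1.0000)
R[2][1] = -1.0000

-1.000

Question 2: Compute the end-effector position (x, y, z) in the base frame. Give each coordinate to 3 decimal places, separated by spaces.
2.464 1.732 5.000

after link 1: o_1 = (-0.8660, -0.5000, 1.0000)
after link 2: o_2 = (2.4641, 3.7321, 1.0000)
after link 3: o_3 = (2.4641, 1.7321, 5.0000)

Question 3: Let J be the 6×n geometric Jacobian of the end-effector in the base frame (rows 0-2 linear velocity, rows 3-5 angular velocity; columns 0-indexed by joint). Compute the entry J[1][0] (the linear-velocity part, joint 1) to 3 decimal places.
2.464

axis z_0 = ẑ; lever o_n−o_0 = (2.4641,1.7321,5.0000)
cross product → J_v[:, 0] = (-1.7321,2.4641,0.0000)
J_ω[:, 0] = z_0
entry J[1][0] = 2.4641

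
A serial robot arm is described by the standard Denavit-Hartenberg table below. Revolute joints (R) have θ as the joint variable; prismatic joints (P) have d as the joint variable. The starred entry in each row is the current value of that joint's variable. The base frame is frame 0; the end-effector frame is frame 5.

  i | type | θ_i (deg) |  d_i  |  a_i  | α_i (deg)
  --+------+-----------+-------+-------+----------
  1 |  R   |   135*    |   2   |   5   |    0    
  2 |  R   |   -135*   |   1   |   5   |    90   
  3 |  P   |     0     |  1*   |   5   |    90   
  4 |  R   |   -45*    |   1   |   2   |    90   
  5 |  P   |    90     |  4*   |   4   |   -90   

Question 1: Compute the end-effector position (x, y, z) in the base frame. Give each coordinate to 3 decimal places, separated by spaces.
5.050 6.778 -2.000

after link 1: o_1 = (-3.5355, 3.5355, 2.0000)
after link 2: o_2 = (1.4645, 3.5355, 3.0000)
after link 3: o_3 = (6.4645, 2.5355, 3.0000)
after link 4: o_4 = (7.8787, 3.9497, 2.0000)
after link 5: o_5 = (5.0503, 6.7782, -2.0000)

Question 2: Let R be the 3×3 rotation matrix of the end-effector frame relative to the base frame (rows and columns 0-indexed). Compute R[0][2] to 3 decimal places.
End-effector z-axis (col 2 of R) = (-0.7071,-0.7071,0.0000)
R[0][2] = -0.7071

-0.707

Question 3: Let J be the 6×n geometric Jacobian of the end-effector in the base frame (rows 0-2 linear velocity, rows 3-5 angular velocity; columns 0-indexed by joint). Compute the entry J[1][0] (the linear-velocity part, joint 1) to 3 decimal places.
axis z_0 = ẑ; lever o_n−o_0 = (5.0503,6.7782,-2.0000)
cross product → J_v[:, 0] = (-6.7782,5.0503,0.0000)
J_ω[:, 0] = z_0
entry J[1][0] = 5.0503

5.050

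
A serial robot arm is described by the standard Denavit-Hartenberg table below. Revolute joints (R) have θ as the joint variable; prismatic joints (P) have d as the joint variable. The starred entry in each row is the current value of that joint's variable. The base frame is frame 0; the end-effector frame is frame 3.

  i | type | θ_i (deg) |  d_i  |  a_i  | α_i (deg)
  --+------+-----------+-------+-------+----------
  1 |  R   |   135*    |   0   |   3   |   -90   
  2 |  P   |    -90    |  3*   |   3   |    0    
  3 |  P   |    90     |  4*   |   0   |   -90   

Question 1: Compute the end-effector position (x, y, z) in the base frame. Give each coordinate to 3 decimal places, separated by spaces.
-7.071 -2.828 3.000

after link 1: o_1 = (-2.1213, 2.1213, 0.0000)
after link 2: o_2 = (-4.2426, 0.0000, 3.0000)
after link 3: o_3 = (-7.0711, -2.8284, 3.0000)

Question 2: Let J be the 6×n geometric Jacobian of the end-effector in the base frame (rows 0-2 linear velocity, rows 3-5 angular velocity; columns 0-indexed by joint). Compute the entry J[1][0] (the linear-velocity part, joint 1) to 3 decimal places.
-7.071

axis z_0 = ẑ; lever o_n−o_0 = (-7.0711,-2.8284,3.0000)
cross product → J_v[:, 0] = (2.8284,-7.0711,0.0000)
J_ω[:, 0] = z_0
entry J[1][0] = -7.0711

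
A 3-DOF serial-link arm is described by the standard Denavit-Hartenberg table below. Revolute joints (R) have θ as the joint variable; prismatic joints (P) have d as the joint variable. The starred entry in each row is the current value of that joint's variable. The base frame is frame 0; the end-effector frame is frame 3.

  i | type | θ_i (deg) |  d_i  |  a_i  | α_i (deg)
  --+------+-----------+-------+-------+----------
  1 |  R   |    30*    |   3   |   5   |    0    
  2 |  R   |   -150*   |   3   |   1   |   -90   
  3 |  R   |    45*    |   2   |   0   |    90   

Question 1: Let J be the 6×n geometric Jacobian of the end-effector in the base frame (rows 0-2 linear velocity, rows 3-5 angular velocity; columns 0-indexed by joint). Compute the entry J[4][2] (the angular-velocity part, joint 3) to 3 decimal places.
axis z_2 = (0.8660,-0.5000,0.0000); lever o_n−o_2 = (1.7321,-1.0000,0.0000)
cross product → J_v[:, 2] = (0.0000,0.0000,0.0000)
J_ω[:, 2] = z_2
entry J[4][2] = -0.5000

-0.500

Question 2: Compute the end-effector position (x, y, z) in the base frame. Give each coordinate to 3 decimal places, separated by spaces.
after link 1: o_1 = (4.3301, 2.5000, 3.0000)
after link 2: o_2 = (3.8301, 1.6340, 6.0000)
after link 3: o_3 = (5.5622, 0.6340, 6.0000)

5.562 0.634 6.000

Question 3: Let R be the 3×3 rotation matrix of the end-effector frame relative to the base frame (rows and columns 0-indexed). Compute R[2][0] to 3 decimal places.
End-effector x-axis (col 0 of R) = (-0.3536,-0.6124,-0.7071)
R[2][0] = -0.7071

-0.707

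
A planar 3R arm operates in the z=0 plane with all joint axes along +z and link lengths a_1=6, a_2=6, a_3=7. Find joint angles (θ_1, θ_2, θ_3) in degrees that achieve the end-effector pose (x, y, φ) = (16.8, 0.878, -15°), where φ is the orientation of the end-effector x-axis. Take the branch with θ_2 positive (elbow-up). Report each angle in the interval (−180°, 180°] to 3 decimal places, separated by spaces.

-14.997 59.994 -59.997

wrist centre = target − a_3·(cos φ, sin φ) = (10.0385, 2.6897)
cos θ_2 = (108.0065−6²−6²)/(2·6·6) = 0.5001; θ_2 = 59.9940° (elbow-up)
β = atan2(2.6897,10.0385) = 14.9996°; ψ = atan2(5.1958,9.0005) = 29.9970°
θ_1 = β − ψ = -14.9974°
θ_3 = φ − θ_1 − θ_2 = -59.9966° (wrapped to (-180°,180°])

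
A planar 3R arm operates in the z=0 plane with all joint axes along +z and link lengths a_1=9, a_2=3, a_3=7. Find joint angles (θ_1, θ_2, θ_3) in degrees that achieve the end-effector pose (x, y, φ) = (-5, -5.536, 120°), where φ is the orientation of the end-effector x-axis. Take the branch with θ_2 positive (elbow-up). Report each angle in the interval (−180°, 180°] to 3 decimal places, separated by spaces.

-104.737 29.995 -165.258

wrist centre = target − a_3·(cos φ, sin φ) = (-1.5000, -11.5982)
cos θ_2 = (136.7677−9²−3²)/(2·9·3) = 0.8661; θ_2 = 29.9950° (elbow-up)
β = atan2(-11.5982,-1.5000) = -97.3692°; ψ = atan2(1.4998,11.5982) = 7.3681°
θ_1 = β − ψ = -104.7373°
θ_3 = φ − θ_1 − θ_2 = -165.2577° (wrapped to (-180°,180°])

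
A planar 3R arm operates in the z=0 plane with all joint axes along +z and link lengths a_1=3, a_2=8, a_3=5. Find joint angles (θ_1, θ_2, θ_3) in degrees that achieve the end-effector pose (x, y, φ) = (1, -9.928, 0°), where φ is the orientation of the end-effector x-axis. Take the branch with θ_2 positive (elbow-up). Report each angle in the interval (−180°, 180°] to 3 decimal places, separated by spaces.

wrist centre = target − a_3·(cos φ, sin φ) = (-4.0000, -9.9280)
cos θ_2 = (114.5652−3²−8²)/(2·3·8) = 0.8659; θ_2 = 30.0096° (elbow-up)
β = atan2(-9.9280,-4.0000) = -111.9445°; ψ = atan2(4.0012,9.9275) = 21.9513°
θ_1 = β − ψ = -133.8958°
θ_3 = φ − θ_1 − θ_2 = 103.8862° (wrapped to (-180°,180°])

-133.896 30.010 103.886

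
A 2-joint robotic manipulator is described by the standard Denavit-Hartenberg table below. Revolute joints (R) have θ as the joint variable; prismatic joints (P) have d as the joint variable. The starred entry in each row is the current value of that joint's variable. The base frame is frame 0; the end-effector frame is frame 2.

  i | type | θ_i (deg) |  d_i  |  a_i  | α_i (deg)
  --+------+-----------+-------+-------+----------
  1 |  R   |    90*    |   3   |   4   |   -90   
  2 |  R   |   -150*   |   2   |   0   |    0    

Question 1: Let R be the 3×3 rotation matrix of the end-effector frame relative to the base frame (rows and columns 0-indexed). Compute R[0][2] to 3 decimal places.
End-effector z-axis (col 2 of R) = (-1.0000,0.0000,0.0000)
R[0][2] = -1.0000

-1.000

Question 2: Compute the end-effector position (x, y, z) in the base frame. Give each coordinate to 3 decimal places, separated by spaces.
-2.000 4.000 3.000

after link 1: o_1 = (0.0000, 4.0000, 3.0000)
after link 2: o_2 = (-2.0000, 4.0000, 3.0000)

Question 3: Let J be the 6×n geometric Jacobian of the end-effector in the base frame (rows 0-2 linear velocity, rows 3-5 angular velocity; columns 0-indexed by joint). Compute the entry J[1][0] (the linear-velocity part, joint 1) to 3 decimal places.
-2.000

axis z_0 = ẑ; lever o_n−o_0 = (-2.0000,4.0000,3.0000)
cross product → J_v[:, 0] = (-4.0000,-2.0000,0.0000)
J_ω[:, 0] = z_0
entry J[1][0] = -2.0000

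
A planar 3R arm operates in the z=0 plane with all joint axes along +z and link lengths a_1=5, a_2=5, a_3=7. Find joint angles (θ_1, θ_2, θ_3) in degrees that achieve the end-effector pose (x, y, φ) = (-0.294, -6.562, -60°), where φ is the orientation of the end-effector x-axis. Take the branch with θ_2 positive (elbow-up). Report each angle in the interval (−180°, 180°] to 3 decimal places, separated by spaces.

120.005 135.001 44.995

wrist centre = target − a_3·(cos φ, sin φ) = (-3.7940, -0.4998)
cos θ_2 = (14.6443−5²−5²)/(2·5·5) = -0.7071; θ_2 = 135.0007° (elbow-up)
β = atan2(-0.4998,-3.7940) = -172.4951°; ψ = atan2(3.5355,1.4644) = 67.5003°
θ_1 = β − ψ = -239.9954°
θ_3 = φ − θ_1 − θ_2 = 44.9947° (wrapped to (-180°,180°])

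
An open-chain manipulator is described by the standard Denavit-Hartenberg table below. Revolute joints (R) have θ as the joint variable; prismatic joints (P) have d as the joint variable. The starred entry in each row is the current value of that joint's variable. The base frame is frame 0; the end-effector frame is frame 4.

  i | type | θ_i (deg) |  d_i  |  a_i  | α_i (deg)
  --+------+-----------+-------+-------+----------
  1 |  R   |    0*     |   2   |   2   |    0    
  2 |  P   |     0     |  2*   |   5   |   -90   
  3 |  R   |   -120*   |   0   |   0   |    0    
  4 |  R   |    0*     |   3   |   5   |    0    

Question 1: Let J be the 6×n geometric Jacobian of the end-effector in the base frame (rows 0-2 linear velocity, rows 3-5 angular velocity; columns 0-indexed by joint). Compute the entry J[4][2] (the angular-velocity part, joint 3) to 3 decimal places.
axis z_2 = (0.0000,1.0000,0.0000); lever o_n−o_2 = (-2.5000,3.0000,4.3301)
cross product → J_v[:, 2] = (4.3301,-0.0000,2.5000)
J_ω[:, 2] = z_2
entry J[4][2] = 1.0000

1.000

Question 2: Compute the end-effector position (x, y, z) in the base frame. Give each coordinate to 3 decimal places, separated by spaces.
4.500 3.000 8.330

after link 1: o_1 = (2.0000, 0.0000, 2.0000)
after link 2: o_2 = (7.0000, 0.0000, 4.0000)
after link 3: o_3 = (7.0000, 0.0000, 4.0000)
after link 4: o_4 = (4.5000, 3.0000, 8.3301)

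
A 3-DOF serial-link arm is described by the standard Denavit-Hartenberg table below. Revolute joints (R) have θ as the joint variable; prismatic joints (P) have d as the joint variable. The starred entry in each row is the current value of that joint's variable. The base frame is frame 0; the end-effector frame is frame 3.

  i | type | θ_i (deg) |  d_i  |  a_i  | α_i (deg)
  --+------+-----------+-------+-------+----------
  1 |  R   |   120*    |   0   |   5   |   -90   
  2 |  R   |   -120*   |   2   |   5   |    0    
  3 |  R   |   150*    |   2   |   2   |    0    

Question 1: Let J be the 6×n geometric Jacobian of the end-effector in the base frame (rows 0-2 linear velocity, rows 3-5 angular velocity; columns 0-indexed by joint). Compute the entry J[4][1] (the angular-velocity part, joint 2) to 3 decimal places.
axis z_1 = (-0.8660,-0.5000,0.0000); lever o_n−o_1 = (-3.0801,-2.6651,3.3301)
cross product → J_v[:, 1] = (-1.6651,2.8840,0.7679)
J_ω[:, 1] = z_1
entry J[4][1] = -0.5000

-0.500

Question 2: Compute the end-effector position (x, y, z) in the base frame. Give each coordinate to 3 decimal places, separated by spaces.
-5.580 1.665 3.330

after link 1: o_1 = (-2.5000, 4.3301, 0.0000)
after link 2: o_2 = (-2.9821, 1.1651, 4.3301)
after link 3: o_3 = (-5.5801, 1.6651, 3.3301)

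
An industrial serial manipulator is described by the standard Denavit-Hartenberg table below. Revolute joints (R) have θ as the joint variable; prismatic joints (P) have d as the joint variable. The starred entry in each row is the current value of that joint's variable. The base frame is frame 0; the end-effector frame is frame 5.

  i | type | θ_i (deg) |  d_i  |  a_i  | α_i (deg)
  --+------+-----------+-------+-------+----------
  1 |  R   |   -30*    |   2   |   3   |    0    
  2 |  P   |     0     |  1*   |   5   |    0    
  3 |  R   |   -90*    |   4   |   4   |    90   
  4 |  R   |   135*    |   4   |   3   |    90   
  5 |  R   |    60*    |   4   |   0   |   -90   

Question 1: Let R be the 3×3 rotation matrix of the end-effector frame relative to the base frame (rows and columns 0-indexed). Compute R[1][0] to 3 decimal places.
0.739

End-effector x-axis (col 0 of R) = (-0.5732,0.7392,0.3536)
R[1][0] = 0.7392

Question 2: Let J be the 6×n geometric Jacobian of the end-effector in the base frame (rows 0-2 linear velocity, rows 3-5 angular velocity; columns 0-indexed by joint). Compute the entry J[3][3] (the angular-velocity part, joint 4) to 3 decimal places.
-0.866

axis z_3 = (-0.8660,0.5000,0.0000); lever o_n−o_3 = (-3.8177,1.3876,4.9497)
cross product → J_v[:, 3] = (2.4749,4.2866,0.7071)
J_ω[:, 3] = z_3
entry J[3][3] = -0.8660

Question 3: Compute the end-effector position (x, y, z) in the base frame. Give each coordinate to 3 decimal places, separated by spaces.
1.111 -6.076 11.950

after link 1: o_1 = (2.5981, -1.5000, 2.0000)
after link 2: o_2 = (6.9282, -4.0000, 3.0000)
after link 3: o_3 = (4.9282, -7.4641, 7.0000)
after link 4: o_4 = (2.5248, -3.6270, 9.1213)
after link 5: o_5 = (1.1105, -6.0765, 11.9497)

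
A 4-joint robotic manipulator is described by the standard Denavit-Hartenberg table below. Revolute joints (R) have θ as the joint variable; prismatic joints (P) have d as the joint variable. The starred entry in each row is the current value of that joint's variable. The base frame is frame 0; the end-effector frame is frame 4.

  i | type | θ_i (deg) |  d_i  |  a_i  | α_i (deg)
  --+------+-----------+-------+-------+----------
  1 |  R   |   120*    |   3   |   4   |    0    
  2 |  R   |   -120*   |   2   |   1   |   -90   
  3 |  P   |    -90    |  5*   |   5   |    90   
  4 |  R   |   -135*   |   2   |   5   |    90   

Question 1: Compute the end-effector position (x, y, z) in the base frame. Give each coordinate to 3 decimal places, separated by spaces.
after link 1: o_1 = (-2.0000, 3.4641, 3.0000)
after link 2: o_2 = (-1.0000, 3.4641, 5.0000)
after link 3: o_3 = (-1.0000, 8.4641, 10.0000)
after link 4: o_4 = (-3.0000, 4.9286, 6.4645)

-3.000 4.929 6.464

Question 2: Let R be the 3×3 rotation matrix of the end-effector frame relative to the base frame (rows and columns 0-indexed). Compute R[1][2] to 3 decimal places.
0.707

End-effector z-axis (col 2 of R) = (-0.0000,0.7071,-0.7071)
R[1][2] = 0.7071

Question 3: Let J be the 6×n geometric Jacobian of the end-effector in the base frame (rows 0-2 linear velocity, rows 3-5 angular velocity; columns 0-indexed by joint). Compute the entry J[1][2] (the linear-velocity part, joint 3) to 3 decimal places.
1.000

prismatic axis z_2 = (0.0000,1.0000,0.0000)
J_v[:, 2] = z_2; J_ω[:, 2] = (0,0,0)
entry J[1][2] = 1.0000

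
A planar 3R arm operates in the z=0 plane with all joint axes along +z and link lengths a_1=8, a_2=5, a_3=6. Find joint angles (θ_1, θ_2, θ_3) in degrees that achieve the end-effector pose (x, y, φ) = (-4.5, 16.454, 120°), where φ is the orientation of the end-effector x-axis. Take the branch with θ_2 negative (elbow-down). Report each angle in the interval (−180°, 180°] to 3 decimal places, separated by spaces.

wrist centre = target − a_3·(cos φ, sin φ) = (-1.5000, 11.2578)
cos θ_2 = (128.9891−8²−5²)/(2·8·5) = 0.4999; θ_2 = -60.0090° (elbow-down)
β = atan2(11.2578,-1.5000) = 97.5894°; ψ = atan2(-4.3305,10.4993) = -22.4140°
θ_1 = β − ψ = 120.0035°
θ_3 = φ − θ_1 − θ_2 = 60.0055° (wrapped to (-180°,180°])

120.003 -60.009 60.006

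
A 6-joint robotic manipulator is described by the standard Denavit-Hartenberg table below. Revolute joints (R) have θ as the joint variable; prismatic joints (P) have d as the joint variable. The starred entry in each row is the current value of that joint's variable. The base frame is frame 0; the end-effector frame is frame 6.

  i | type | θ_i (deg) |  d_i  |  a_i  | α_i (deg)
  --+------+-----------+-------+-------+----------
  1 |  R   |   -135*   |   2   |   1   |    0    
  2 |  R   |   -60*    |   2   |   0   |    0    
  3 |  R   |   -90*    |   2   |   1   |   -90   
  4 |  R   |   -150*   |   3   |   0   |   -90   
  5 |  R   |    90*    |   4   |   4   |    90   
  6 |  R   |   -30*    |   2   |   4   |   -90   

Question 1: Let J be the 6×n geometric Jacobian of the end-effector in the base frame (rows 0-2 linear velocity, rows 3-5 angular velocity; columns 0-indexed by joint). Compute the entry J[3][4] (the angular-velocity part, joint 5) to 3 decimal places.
axis z_4 = (0.1294,0.4830,0.8660); lever o_n−o_4 = (7.0203,-2.6390,2.7321)
cross product → J_v[:, 4] = (3.6049,5.7262,-3.7321)
J_ω[:, 4] = z_4
entry J[3][4] = 0.1294

0.129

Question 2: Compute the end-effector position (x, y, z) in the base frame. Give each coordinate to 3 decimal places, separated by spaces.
after link 1: o_1 = (-0.7071, -0.7071, 2.0000)
after link 2: o_2 = (-0.7071, -0.7071, 4.0000)
after link 3: o_3 = (-0.4483, 0.2588, 6.0000)
after link 4: o_4 = (-3.3461, 1.0353, 6.0000)
after link 5: o_5 = (1.0353, 1.9319, 9.4641)
after link 6: o_6 = (3.6742, -1.6037, 8.7321)

3.674 -1.604 8.732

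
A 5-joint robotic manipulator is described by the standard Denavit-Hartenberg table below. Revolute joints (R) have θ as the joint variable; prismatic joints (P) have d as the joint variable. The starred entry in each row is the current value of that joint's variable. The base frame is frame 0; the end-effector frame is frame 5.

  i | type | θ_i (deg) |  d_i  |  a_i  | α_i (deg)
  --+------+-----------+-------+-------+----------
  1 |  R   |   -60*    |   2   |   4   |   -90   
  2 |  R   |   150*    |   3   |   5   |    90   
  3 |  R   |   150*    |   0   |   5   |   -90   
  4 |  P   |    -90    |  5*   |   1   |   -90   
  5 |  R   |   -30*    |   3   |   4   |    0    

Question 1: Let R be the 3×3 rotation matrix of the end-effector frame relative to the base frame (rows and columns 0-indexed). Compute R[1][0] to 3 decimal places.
End-effector x-axis (col 0 of R) = (-0.0502,-0.7790,-0.6250)
R[1][0] = -0.7790

-0.779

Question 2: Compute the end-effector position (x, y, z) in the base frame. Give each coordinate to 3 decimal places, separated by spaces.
6.279 -8.999 0.848

after link 1: o_1 = (2.0000, -3.4641, 2.0000)
after link 2: o_2 = (2.4330, 1.7859, -0.5000)
after link 3: o_3 = (6.4731, -0.2117, 1.6651)
after link 4: o_4 = (4.0556, -4.6848, 2.0490)
after link 5: o_5 = (6.2787, -8.9994, 0.8481)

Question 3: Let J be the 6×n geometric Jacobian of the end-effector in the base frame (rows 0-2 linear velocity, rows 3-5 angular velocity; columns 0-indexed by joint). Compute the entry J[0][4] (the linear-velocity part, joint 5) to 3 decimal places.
axis z_4 = (0.8080,-0.3995,0.4330); lever o_n−o_4 = (2.2231,-4.3146,-1.2010)
cross product → J_v[:, 4] = (2.3481,1.9330,-2.5981)
J_ω[:, 4] = z_4
entry J[0][4] = 2.3481

2.348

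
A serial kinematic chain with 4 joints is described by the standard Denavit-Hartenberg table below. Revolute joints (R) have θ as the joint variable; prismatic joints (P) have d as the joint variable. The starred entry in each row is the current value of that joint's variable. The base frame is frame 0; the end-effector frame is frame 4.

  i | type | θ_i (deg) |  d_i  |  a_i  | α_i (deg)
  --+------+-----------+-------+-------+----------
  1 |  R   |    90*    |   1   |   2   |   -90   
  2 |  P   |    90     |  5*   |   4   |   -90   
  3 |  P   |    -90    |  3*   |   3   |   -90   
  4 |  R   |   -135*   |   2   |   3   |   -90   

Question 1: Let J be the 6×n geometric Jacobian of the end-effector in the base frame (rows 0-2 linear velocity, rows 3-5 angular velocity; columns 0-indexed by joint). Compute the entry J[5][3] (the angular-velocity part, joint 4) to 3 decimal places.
axis z_3 = (-0.0000,-0.0000,-1.0000); lever o_n−o_3 = (2.1213,-2.1213,-2.0000)
cross product → J_v[:, 3] = (-2.1213,-2.1213,0.0000)
J_ω[:, 3] = z_3
entry J[5][3] = -1.0000

-1.000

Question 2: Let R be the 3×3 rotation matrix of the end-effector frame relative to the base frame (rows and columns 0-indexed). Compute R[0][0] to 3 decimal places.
0.707

End-effector x-axis (col 0 of R) = (0.7071,-0.7071,0.0000)
R[0][0] = 0.7071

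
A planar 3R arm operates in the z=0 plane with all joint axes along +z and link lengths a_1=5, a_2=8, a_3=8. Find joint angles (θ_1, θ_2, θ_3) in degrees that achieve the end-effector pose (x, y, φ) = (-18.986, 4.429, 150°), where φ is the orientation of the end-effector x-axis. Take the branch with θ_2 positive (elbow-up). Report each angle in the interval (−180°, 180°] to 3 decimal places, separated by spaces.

wrist centre = target − a_3·(cos φ, sin φ) = (-12.0578, 0.4290)
cos θ_2 = (145.5745−5²−8²)/(2·5·8) = 0.7072; θ_2 = 44.9940° (elbow-up)
β = atan2(0.4290,-12.0578) = 177.9624°; ψ = atan2(5.6563,10.6575) = 27.9564°
θ_1 = β − ψ = 150.0060°
θ_3 = φ − θ_1 − θ_2 = -45.0000° (wrapped to (-180°,180°])

150.006 44.994 -45.000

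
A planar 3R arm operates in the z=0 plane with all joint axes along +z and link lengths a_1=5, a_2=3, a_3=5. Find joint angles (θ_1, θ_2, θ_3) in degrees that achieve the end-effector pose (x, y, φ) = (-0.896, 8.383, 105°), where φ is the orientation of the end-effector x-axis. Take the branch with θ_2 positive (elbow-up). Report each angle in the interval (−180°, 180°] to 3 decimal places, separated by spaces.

47.221 135.005 -77.227

wrist centre = target − a_3·(cos φ, sin φ) = (0.3981, 3.5534)
cos θ_2 = (12.7849−5²−3²)/(2·5·3) = -0.7072; θ_2 = 135.0051° (elbow-up)
β = atan2(3.5534,0.3981) = 83.6076°; ψ = atan2(2.1211,2.8785) = 36.3861°
θ_1 = β − ψ = 47.2215°
θ_3 = φ − θ_1 − θ_2 = -77.2265° (wrapped to (-180°,180°])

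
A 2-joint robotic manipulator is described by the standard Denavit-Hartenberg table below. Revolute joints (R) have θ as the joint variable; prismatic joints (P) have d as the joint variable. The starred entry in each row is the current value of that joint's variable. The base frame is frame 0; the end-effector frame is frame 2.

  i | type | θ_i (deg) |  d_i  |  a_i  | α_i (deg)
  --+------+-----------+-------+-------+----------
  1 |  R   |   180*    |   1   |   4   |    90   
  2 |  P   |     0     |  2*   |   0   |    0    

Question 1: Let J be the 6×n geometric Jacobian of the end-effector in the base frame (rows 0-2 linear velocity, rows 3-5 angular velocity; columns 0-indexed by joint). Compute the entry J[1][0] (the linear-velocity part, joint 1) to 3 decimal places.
axis z_0 = ẑ; lever o_n−o_0 = (-4.0000,2.0000,1.0000)
cross product → J_v[:, 0] = (-2.0000,-4.0000,0.0000)
J_ω[:, 0] = z_0
entry J[1][0] = -4.0000

-4.000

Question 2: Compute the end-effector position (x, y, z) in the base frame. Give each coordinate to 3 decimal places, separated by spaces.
-4.000 2.000 1.000

after link 1: o_1 = (-4.0000, 0.0000, 1.0000)
after link 2: o_2 = (-4.0000, 2.0000, 1.0000)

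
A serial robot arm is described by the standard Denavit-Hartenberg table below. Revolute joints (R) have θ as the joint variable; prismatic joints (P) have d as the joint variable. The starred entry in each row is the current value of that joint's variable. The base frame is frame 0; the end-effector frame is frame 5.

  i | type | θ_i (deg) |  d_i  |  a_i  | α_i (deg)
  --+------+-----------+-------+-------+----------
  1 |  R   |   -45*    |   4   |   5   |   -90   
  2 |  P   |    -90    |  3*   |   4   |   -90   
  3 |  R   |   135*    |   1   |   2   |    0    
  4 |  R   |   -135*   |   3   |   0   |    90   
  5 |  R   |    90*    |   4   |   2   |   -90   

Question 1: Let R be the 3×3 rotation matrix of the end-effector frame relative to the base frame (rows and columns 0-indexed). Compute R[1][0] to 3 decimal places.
End-effector x-axis (col 0 of R) = (0.7071,-0.7071,0.0000)
R[1][0] = -0.7071

-0.707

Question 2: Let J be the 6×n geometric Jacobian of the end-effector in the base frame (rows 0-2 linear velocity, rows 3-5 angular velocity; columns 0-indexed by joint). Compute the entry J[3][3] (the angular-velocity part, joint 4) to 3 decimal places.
axis z_3 = (0.7071,-0.7071,-0.0000); lever o_n−o_3 = (6.3640,-0.7071,0.0000)
cross product → J_v[:, 3] = (-0.0000,-0.0000,4.0000)
J_ω[:, 3] = z_3
entry J[3][3] = 0.7071

0.707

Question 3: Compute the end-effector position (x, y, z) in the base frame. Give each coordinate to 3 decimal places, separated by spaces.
11.728 -3.828 6.586

after link 1: o_1 = (3.5355, -3.5355, 4.0000)
after link 2: o_2 = (5.6569, -1.4142, 8.0000)
after link 3: o_3 = (5.3640, -3.1213, 6.5858)
after link 4: o_4 = (7.4853, -5.2426, 6.5858)
after link 5: o_5 = (11.7279, -3.8284, 6.5858)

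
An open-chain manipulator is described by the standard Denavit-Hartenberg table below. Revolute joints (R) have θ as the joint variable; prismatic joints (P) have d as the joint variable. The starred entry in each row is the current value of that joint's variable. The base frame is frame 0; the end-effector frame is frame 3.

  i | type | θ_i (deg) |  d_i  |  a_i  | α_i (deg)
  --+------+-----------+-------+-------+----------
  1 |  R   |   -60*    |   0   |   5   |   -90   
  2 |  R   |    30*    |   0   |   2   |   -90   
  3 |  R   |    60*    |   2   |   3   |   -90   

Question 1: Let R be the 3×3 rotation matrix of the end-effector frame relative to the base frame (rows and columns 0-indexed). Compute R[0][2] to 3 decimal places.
End-effector z-axis (col 2 of R) = (-0.8080,0.3995,0.4330)
R[0][2] = -0.8080

-0.808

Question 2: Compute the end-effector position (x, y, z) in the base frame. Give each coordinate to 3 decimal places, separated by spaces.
after link 1: o_1 = (2.5000, -4.3301, 0.0000)
after link 2: o_2 = (3.3660, -5.8301, -1.0000)
after link 3: o_3 = (1.2655, -7.3881, -3.4821)

1.266 -7.388 -3.482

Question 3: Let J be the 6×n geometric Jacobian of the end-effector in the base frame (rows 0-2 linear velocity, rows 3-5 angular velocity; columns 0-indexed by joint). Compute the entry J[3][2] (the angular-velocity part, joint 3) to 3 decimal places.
axis z_2 = (-0.2500,0.4330,-0.8660); lever o_n−o_2 = (-2.1005,-1.5580,-2.4821)
cross product → J_v[:, 2] = (-2.4240,1.1986,1.2990)
J_ω[:, 2] = z_2
entry J[3][2] = -0.2500

-0.250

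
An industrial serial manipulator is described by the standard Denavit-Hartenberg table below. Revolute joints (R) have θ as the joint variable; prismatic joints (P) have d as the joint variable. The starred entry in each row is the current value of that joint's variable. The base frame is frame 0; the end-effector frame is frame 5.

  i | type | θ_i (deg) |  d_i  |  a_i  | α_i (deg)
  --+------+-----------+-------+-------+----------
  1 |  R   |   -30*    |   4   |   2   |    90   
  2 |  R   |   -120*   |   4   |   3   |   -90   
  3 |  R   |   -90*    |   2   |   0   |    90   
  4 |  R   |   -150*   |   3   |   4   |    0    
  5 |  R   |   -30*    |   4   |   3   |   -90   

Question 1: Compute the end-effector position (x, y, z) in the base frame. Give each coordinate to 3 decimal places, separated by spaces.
4.696 0.134 7.464

after link 1: o_1 = (1.7321, -1.0000, 4.0000)
after link 2: o_2 = (-1.5670, -3.7141, 1.4019)
after link 3: o_3 = (-0.0670, -4.5801, 0.4019)
after link 4: o_4 = (1.4641, -1.4641, 4.0000)
after link 5: o_5 = (4.6962, 0.1340, 7.4641)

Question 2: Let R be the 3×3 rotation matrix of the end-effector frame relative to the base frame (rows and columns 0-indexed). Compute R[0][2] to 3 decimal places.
End-effector z-axis (col 2 of R) = (-0.7500,0.4330,0.5000)
R[0][2] = -0.7500

-0.750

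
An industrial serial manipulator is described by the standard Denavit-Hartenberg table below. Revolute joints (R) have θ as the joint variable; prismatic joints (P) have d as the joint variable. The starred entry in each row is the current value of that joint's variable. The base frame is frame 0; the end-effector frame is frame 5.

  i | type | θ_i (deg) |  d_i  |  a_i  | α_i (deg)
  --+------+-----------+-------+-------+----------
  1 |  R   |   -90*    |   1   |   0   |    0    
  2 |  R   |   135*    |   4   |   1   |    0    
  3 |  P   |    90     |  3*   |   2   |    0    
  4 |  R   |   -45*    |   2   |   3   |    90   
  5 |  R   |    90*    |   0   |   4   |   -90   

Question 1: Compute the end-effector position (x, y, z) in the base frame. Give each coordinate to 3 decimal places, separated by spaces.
-0.707 5.121 14.000

after link 1: o_1 = (0.0000, 0.0000, 1.0000)
after link 2: o_2 = (0.7071, 0.7071, 5.0000)
after link 3: o_3 = (-0.7071, 2.1213, 8.0000)
after link 4: o_4 = (-0.7071, 5.1213, 10.0000)
after link 5: o_5 = (-0.7071, 5.1213, 14.0000)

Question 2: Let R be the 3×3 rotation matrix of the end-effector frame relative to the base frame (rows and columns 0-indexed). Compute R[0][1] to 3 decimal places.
End-effector y-axis (col 1 of R) = (-1.0000,-0.0000,-0.0000)
R[0][1] = -1.0000

-1.000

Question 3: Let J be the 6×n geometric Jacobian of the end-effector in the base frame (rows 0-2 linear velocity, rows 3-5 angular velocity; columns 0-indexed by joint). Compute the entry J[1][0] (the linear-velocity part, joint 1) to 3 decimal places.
-0.707

axis z_0 = ẑ; lever o_n−o_0 = (-0.7071,5.1213,14.0000)
cross product → J_v[:, 0] = (-5.1213,-0.7071,0.0000)
J_ω[:, 0] = z_0
entry J[1][0] = -0.7071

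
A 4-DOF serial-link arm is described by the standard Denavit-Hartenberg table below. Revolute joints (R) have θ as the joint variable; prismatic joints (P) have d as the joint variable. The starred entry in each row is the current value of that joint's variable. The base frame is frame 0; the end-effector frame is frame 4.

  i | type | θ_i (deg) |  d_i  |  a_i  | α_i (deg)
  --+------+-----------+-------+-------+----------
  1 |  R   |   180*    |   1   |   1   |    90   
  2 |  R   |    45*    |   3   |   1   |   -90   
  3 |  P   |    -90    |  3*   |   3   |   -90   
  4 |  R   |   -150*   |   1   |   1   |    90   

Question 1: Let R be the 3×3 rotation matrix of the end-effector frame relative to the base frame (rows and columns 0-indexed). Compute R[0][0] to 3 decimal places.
End-effector x-axis (col 0 of R) = (0.3536,-0.8660,0.3536)
R[0][0] = 0.3536

0.354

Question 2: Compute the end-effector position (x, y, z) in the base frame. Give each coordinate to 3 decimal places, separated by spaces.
0.061 5.134 4.889

after link 1: o_1 = (-1.0000, 0.0000, 1.0000)
after link 2: o_2 = (-1.7071, 3.0000, 1.7071)
after link 3: o_3 = (0.4142, 6.0000, 3.8284)
after link 4: o_4 = (0.0607, 5.1340, 4.8891)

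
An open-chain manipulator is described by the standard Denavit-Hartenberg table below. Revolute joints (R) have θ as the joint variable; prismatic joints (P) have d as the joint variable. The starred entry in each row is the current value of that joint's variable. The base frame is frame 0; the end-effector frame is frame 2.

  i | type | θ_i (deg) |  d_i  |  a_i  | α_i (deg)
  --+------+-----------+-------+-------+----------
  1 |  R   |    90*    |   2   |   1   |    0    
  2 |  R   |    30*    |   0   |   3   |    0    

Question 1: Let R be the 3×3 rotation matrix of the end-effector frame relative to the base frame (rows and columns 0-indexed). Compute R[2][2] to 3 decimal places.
End-effector z-axis (col 2 of R) = (0.0000,0.0000,1.0000)
R[2][2] = 1.0000

1.000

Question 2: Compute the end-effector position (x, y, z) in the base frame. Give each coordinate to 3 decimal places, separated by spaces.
-1.500 3.598 2.000

after link 1: o_1 = (0.0000, 1.0000, 2.0000)
after link 2: o_2 = (-1.5000, 3.5981, 2.0000)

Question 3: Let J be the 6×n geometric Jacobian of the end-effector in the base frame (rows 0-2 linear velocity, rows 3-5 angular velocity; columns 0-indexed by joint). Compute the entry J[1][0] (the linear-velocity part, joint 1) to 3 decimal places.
axis z_0 = ẑ; lever o_n−o_0 = (-1.5000,3.5981,2.0000)
cross product → J_v[:, 0] = (-3.5981,-1.5000,0.0000)
J_ω[:, 0] = z_0
entry J[1][0] = -1.5000

-1.500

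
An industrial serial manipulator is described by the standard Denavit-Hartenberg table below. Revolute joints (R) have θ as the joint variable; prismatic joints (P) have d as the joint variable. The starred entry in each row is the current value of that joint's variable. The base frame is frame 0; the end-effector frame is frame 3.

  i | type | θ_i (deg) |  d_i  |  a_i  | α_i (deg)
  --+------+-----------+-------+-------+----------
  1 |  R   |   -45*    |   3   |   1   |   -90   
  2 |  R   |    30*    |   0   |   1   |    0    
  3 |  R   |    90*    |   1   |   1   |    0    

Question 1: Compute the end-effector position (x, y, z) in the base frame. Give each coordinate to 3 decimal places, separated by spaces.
after link 1: o_1 = (0.7071, -0.7071, 3.0000)
after link 2: o_2 = (1.3195, -1.3195, 2.5000)
after link 3: o_3 = (1.6730, -0.2588, 1.6340)

1.673 -0.259 1.634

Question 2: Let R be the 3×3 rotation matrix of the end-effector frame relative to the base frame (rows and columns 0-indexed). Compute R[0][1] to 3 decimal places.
End-effector y-axis (col 1 of R) = (-0.6124,0.6124,0.5000)
R[0][1] = -0.6124

-0.612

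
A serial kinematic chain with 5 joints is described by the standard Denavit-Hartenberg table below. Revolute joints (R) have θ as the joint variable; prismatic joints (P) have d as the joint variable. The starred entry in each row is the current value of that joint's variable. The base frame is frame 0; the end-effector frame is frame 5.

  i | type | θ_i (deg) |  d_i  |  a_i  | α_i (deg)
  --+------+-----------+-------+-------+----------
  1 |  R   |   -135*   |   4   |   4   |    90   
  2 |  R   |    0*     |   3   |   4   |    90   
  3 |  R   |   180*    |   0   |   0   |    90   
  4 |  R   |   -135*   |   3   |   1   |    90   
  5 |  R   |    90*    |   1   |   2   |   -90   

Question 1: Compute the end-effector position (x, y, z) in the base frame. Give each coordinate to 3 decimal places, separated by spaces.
after link 1: o_1 = (-2.8284, -2.8284, 4.0000)
after link 2: o_2 = (-7.7782, -3.5355, 4.0000)
after link 3: o_3 = (-7.7782, -3.5355, 4.0000)
after link 4: o_4 = (-10.3995, -1.9142, 4.7071)
after link 5: o_5 = (-12.3137, -1.0000, 4.0000)

-12.314 -1.000 4.000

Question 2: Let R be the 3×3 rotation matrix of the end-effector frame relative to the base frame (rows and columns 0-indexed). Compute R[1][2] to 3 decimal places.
End-effector z-axis (col 2 of R) = (0.5000,0.5000,-0.7071)
R[1][2] = 0.5000

0.500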